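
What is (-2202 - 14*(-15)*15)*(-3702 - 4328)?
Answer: -7612440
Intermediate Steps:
(-2202 - 14*(-15)*15)*(-3702 - 4328) = (-2202 + 210*15)*(-8030) = (-2202 + 3150)*(-8030) = 948*(-8030) = -7612440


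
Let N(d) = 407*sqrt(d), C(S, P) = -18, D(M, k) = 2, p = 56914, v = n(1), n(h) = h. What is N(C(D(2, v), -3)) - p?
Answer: -56914 + 1221*I*sqrt(2) ≈ -56914.0 + 1726.8*I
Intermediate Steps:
v = 1
N(C(D(2, v), -3)) - p = 407*sqrt(-18) - 1*56914 = 407*(3*I*sqrt(2)) - 56914 = 1221*I*sqrt(2) - 56914 = -56914 + 1221*I*sqrt(2)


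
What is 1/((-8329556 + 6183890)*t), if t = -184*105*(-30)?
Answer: -1/1243628013600 ≈ -8.0410e-13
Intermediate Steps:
t = 579600 (t = -19320*(-30) = 579600)
1/((-8329556 + 6183890)*t) = 1/((-8329556 + 6183890)*579600) = (1/579600)/(-2145666) = -1/2145666*1/579600 = -1/1243628013600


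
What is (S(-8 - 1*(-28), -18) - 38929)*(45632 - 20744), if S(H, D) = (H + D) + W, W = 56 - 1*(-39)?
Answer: -966450816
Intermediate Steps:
W = 95 (W = 56 + 39 = 95)
S(H, D) = 95 + D + H (S(H, D) = (H + D) + 95 = (D + H) + 95 = 95 + D + H)
(S(-8 - 1*(-28), -18) - 38929)*(45632 - 20744) = ((95 - 18 + (-8 - 1*(-28))) - 38929)*(45632 - 20744) = ((95 - 18 + (-8 + 28)) - 38929)*24888 = ((95 - 18 + 20) - 38929)*24888 = (97 - 38929)*24888 = -38832*24888 = -966450816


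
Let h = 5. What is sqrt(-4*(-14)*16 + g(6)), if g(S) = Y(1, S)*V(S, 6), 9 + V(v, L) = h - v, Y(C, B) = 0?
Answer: 8*sqrt(14) ≈ 29.933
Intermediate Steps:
V(v, L) = -4 - v (V(v, L) = -9 + (5 - v) = -4 - v)
g(S) = 0 (g(S) = 0*(-4 - S) = 0)
sqrt(-4*(-14)*16 + g(6)) = sqrt(-4*(-14)*16 + 0) = sqrt(56*16 + 0) = sqrt(896 + 0) = sqrt(896) = 8*sqrt(14)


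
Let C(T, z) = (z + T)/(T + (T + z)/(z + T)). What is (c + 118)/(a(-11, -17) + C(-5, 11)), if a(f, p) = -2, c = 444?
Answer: -1124/7 ≈ -160.57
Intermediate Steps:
C(T, z) = (T + z)/(1 + T) (C(T, z) = (T + z)/(T + (T + z)/(T + z)) = (T + z)/(T + 1) = (T + z)/(1 + T))
(c + 118)/(a(-11, -17) + C(-5, 11)) = (444 + 118)/(-2 + (-5 + 11)/(1 - 5)) = 562/(-2 + 6/(-4)) = 562/(-2 - ¼*6) = 562/(-2 - 3/2) = 562/(-7/2) = 562*(-2/7) = -1124/7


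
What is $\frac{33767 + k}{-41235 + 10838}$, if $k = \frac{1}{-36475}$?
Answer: $- \frac{1231651324}{1108730575} \approx -1.1109$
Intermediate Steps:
$k = - \frac{1}{36475} \approx -2.7416 \cdot 10^{-5}$
$\frac{33767 + k}{-41235 + 10838} = \frac{33767 - \frac{1}{36475}}{-41235 + 10838} = \frac{1231651324}{36475 \left(-30397\right)} = \frac{1231651324}{36475} \left(- \frac{1}{30397}\right) = - \frac{1231651324}{1108730575}$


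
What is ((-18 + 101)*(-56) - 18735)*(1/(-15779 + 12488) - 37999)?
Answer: 2924154283930/3291 ≈ 8.8853e+8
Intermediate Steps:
((-18 + 101)*(-56) - 18735)*(1/(-15779 + 12488) - 37999) = (83*(-56) - 18735)*(1/(-3291) - 37999) = (-4648 - 18735)*(-1/3291 - 37999) = -23383*(-125054710/3291) = 2924154283930/3291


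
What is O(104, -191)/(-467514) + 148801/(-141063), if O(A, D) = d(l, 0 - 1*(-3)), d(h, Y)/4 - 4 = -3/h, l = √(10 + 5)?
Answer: -11594801287/10991487897 + 2*√15/1168785 ≈ -1.0549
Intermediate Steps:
l = √15 ≈ 3.8730
d(h, Y) = 16 - 12/h (d(h, Y) = 16 + 4*(-3/h) = 16 - 12/h)
O(A, D) = 16 - 4*√15/5 (O(A, D) = 16 - 12*√15/15 = 16 - 4*√15/5)
O(104, -191)/(-467514) + 148801/(-141063) = (16 - 4*√15/5)/(-467514) + 148801/(-141063) = (16 - 4*√15/5)*(-1/467514) + 148801*(-1/141063) = (-8/233757 + 2*√15/1168785) - 148801/141063 = -11594801287/10991487897 + 2*√15/1168785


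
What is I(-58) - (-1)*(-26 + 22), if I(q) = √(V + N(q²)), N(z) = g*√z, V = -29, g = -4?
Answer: -4 + 3*I*√29 ≈ -4.0 + 16.155*I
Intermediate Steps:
N(z) = -4*√z
I(q) = √(-29 - 4*√(q²))
I(-58) - (-1)*(-26 + 22) = √(-29 - 4*√((-58)²)) - (-1)*(-26 + 22) = √(-29 - 4*√3364) - (-1)*(-4) = √(-29 - 4*58) - 1*4 = √(-29 - 232) - 4 = √(-261) - 4 = 3*I*√29 - 4 = -4 + 3*I*√29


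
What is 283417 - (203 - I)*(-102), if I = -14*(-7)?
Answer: 294127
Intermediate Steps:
I = 98
283417 - (203 - I)*(-102) = 283417 - (203 - 1*98)*(-102) = 283417 - (203 - 98)*(-102) = 283417 - 105*(-102) = 283417 - 1*(-10710) = 283417 + 10710 = 294127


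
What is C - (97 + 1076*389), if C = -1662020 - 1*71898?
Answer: -2152579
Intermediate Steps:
C = -1733918 (C = -1662020 - 71898 = -1733918)
C - (97 + 1076*389) = -1733918 - (97 + 1076*389) = -1733918 - (97 + 418564) = -1733918 - 1*418661 = -1733918 - 418661 = -2152579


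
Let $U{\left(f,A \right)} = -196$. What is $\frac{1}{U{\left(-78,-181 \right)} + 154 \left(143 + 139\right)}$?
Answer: $\frac{1}{43232} \approx 2.3131 \cdot 10^{-5}$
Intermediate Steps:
$\frac{1}{U{\left(-78,-181 \right)} + 154 \left(143 + 139\right)} = \frac{1}{-196 + 154 \left(143 + 139\right)} = \frac{1}{-196 + 154 \cdot 282} = \frac{1}{-196 + 43428} = \frac{1}{43232}$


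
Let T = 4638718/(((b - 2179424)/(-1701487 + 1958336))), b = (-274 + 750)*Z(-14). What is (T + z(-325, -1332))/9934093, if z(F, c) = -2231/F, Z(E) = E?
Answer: -193608199350911/3528980243454900 ≈ -0.054862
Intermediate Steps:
b = -6664 (b = (-274 + 750)*(-14) = 476*(-14) = -6664)
T = -595725039791/1093044 (T = 4638718/(((-6664 - 2179424)/(-1701487 + 1958336))) = 4638718/((-2186088/256849)) = 4638718/((-2186088*1/256849)) = 4638718/(-2186088/256849) = 4638718*(-256849/2186088) = -595725039791/1093044 ≈ -5.4502e+5)
(T + z(-325, -1332))/9934093 = (-595725039791/1093044 - 2231/(-325))/9934093 = (-595725039791/1093044 - 2231*(-1/325))*(1/9934093) = (-595725039791/1093044 + 2231/325)*(1/9934093) = -193608199350911/355239300*1/9934093 = -193608199350911/3528980243454900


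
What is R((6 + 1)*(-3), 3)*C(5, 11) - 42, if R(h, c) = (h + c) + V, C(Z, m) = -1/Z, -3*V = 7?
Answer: -569/15 ≈ -37.933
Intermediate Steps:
V = -7/3 (V = -⅓*7 = -7/3 ≈ -2.3333)
R(h, c) = -7/3 + c + h (R(h, c) = (h + c) - 7/3 = (c + h) - 7/3 = -7/3 + c + h)
R((6 + 1)*(-3), 3)*C(5, 11) - 42 = (-7/3 + 3 + (6 + 1)*(-3))*(-1/5) - 42 = (-7/3 + 3 + 7*(-3))*(-1*⅕) - 42 = (-7/3 + 3 - 21)*(-⅕) - 42 = -61/3*(-⅕) - 42 = 61/15 - 42 = -569/15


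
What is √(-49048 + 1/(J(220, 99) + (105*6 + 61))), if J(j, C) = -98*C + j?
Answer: I*√3790511898479/8791 ≈ 221.47*I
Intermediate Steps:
J(j, C) = j - 98*C
√(-49048 + 1/(J(220, 99) + (105*6 + 61))) = √(-49048 + 1/((220 - 98*99) + (105*6 + 61))) = √(-49048 + 1/((220 - 9702) + (630 + 61))) = √(-49048 + 1/(-9482 + 691)) = √(-49048 + 1/(-8791)) = √(-49048 - 1/8791) = √(-431180969/8791) = I*√3790511898479/8791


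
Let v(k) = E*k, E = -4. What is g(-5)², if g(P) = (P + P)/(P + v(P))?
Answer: 4/9 ≈ 0.44444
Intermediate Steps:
v(k) = -4*k
g(P) = -⅔ (g(P) = (P + P)/(P - 4*P) = (2*P)/((-3*P)) = (2*P)*(-1/(3*P)) = -⅔)
g(-5)² = (-⅔)² = 4/9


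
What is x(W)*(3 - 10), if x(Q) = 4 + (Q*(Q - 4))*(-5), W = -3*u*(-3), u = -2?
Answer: 13832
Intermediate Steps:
W = -18 (W = -3*(-2)*(-3) = 6*(-3) = -18)
x(Q) = 4 - 5*Q*(-4 + Q) (x(Q) = 4 + (Q*(-4 + Q))*(-5) = 4 - 5*Q*(-4 + Q))
x(W)*(3 - 10) = (4 - 5*(-18)**2 + 20*(-18))*(3 - 10) = (4 - 5*324 - 360)*(-7) = (4 - 1620 - 360)*(-7) = -1976*(-7) = 13832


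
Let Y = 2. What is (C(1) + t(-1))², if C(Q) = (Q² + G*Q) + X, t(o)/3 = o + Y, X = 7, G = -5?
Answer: 36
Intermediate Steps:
t(o) = 6 + 3*o (t(o) = 3*(o + 2) = 3*(2 + o) = 6 + 3*o)
C(Q) = 7 + Q² - 5*Q (C(Q) = (Q² - 5*Q) + 7 = 7 + Q² - 5*Q)
(C(1) + t(-1))² = ((7 + 1² - 5*1) + (6 + 3*(-1)))² = ((7 + 1 - 5) + (6 - 3))² = (3 + 3)² = 6² = 36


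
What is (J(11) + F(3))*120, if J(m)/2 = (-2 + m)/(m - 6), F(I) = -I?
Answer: 72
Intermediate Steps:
J(m) = 2*(-2 + m)/(-6 + m) (J(m) = 2*((-2 + m)/(m - 6)) = 2*((-2 + m)/(-6 + m)) = 2*(-2 + m)/(-6 + m))
(J(11) + F(3))*120 = (2*(-2 + 11)/(-6 + 11) - 1*3)*120 = (2*9/5 - 3)*120 = (2*(⅕)*9 - 3)*120 = (18/5 - 3)*120 = (⅗)*120 = 72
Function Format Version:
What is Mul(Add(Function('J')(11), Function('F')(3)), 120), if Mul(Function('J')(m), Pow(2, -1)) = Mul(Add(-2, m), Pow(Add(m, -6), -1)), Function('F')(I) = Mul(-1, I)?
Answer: 72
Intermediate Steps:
Function('J')(m) = Mul(2, Pow(Add(-6, m), -1), Add(-2, m)) (Function('J')(m) = Mul(2, Mul(Add(-2, m), Pow(Add(m, -6), -1))) = Mul(2, Mul(Add(-2, m), Pow(Add(-6, m), -1))) = Mul(2, Mul(Pow(Add(-6, m), -1), Add(-2, m))) = Mul(2, Pow(Add(-6, m), -1), Add(-2, m)))
Mul(Add(Function('J')(11), Function('F')(3)), 120) = Mul(Add(Mul(2, Pow(Add(-6, 11), -1), Add(-2, 11)), Mul(-1, 3)), 120) = Mul(Add(Mul(2, Pow(5, -1), 9), -3), 120) = Mul(Add(Mul(2, Rational(1, 5), 9), -3), 120) = Mul(Add(Rational(18, 5), -3), 120) = Mul(Rational(3, 5), 120) = 72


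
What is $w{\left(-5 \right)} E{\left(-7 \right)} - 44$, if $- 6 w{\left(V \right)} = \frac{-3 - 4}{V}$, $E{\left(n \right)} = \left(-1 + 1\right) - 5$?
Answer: $- \frac{257}{6} \approx -42.833$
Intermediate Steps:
$E{\left(n \right)} = -5$ ($E{\left(n \right)} = 0 - 5 = -5$)
$w{\left(V \right)} = \frac{7}{6 V}$ ($w{\left(V \right)} = - \frac{\left(-3 - 4\right) \frac{1}{V}}{6} = - \frac{\left(-7\right) \frac{1}{V}}{6} = \frac{7}{6 V}$)
$w{\left(-5 \right)} E{\left(-7 \right)} - 44 = \frac{7}{6 \left(-5\right)} \left(-5\right) - 44 = \frac{7}{6} \left(- \frac{1}{5}\right) \left(-5\right) - 44 = \left(- \frac{7}{30}\right) \left(-5\right) - 44 = \frac{7}{6} - 44 = - \frac{257}{6}$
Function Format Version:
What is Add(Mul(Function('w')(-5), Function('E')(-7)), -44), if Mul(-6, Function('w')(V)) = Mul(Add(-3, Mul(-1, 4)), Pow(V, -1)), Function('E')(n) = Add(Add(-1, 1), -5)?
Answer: Rational(-257, 6) ≈ -42.833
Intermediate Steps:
Function('E')(n) = -5 (Function('E')(n) = Add(0, -5) = -5)
Function('w')(V) = Mul(Rational(7, 6), Pow(V, -1)) (Function('w')(V) = Mul(Rational(-1, 6), Mul(Add(-3, Mul(-1, 4)), Pow(V, -1))) = Mul(Rational(-1, 6), Mul(Add(-3, -4), Pow(V, -1))) = Mul(Rational(-1, 6), Mul(-7, Pow(V, -1))) = Mul(Rational(7, 6), Pow(V, -1)))
Add(Mul(Function('w')(-5), Function('E')(-7)), -44) = Add(Mul(Mul(Rational(7, 6), Pow(-5, -1)), -5), -44) = Add(Mul(Mul(Rational(7, 6), Rational(-1, 5)), -5), -44) = Add(Mul(Rational(-7, 30), -5), -44) = Add(Rational(7, 6), -44) = Rational(-257, 6)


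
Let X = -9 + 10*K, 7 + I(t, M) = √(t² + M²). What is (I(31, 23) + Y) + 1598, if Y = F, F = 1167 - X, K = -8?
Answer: 2847 + √1490 ≈ 2885.6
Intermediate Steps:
I(t, M) = -7 + √(M² + t²) (I(t, M) = -7 + √(t² + M²) = -7 + √(M² + t²))
X = -89 (X = -9 + 10*(-8) = -9 - 80 = -89)
F = 1256 (F = 1167 - 1*(-89) = 1167 + 89 = 1256)
Y = 1256
(I(31, 23) + Y) + 1598 = ((-7 + √(23² + 31²)) + 1256) + 1598 = ((-7 + √(529 + 961)) + 1256) + 1598 = ((-7 + √1490) + 1256) + 1598 = (1249 + √1490) + 1598 = 2847 + √1490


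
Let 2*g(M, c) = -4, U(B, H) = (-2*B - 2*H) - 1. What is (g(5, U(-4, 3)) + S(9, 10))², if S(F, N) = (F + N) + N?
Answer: 729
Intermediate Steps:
U(B, H) = -1 - 2*B - 2*H
g(M, c) = -2 (g(M, c) = (½)*(-4) = -2)
S(F, N) = F + 2*N
(g(5, U(-4, 3)) + S(9, 10))² = (-2 + (9 + 2*10))² = (-2 + (9 + 20))² = (-2 + 29)² = 27² = 729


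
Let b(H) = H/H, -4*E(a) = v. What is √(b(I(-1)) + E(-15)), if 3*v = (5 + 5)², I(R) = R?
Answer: I*√66/3 ≈ 2.708*I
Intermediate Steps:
v = 100/3 (v = (5 + 5)²/3 = (⅓)*10² = (⅓)*100 = 100/3 ≈ 33.333)
E(a) = -25/3 (E(a) = -¼*100/3 = -25/3)
b(H) = 1
√(b(I(-1)) + E(-15)) = √(1 - 25/3) = √(-22/3) = I*√66/3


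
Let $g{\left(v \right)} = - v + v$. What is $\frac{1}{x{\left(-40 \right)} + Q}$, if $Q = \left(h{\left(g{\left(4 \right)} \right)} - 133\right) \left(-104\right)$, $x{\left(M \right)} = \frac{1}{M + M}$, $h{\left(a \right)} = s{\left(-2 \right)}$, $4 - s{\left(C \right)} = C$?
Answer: $\frac{80}{1056639} \approx 7.5712 \cdot 10^{-5}$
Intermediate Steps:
$s{\left(C \right)} = 4 - C$
$g{\left(v \right)} = 0$
$h{\left(a \right)} = 6$ ($h{\left(a \right)} = 4 - -2 = 4 + 2 = 6$)
$x{\left(M \right)} = \frac{1}{2 M}$
$Q = 13208$ ($Q = \left(6 - 133\right) \left(-104\right) = \left(-127\right) \left(-104\right) = 13208$)
$\frac{1}{x{\left(-40 \right)} + Q} = \frac{1}{\frac{1}{2 \left(-40\right)} + 13208} = \frac{1}{\frac{1}{2} \left(- \frac{1}{40}\right) + 13208} = \frac{1}{- \frac{1}{80} + 13208} = \frac{1}{\frac{1056639}{80}} = \frac{80}{1056639}$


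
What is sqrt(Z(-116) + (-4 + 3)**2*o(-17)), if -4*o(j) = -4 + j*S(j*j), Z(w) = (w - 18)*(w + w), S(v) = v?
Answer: sqrt(129269)/2 ≈ 179.77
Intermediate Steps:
Z(w) = 2*w*(-18 + w) (Z(w) = (-18 + w)*(2*w) = 2*w*(-18 + w))
o(j) = 1 - j**3/4 (o(j) = -(-4 + j*(j*j))/4 = -(-4 + j*j**2)/4 = -(-4 + j**3)/4 = 1 - j**3/4)
sqrt(Z(-116) + (-4 + 3)**2*o(-17)) = sqrt(2*(-116)*(-18 - 116) + (-4 + 3)**2*(1 - 1/4*(-17)**3)) = sqrt(2*(-116)*(-134) + (-1)**2*(1 - 1/4*(-4913))) = sqrt(31088 + 1*(1 + 4913/4)) = sqrt(31088 + 1*(4917/4)) = sqrt(31088 + 4917/4) = sqrt(129269/4) = sqrt(129269)/2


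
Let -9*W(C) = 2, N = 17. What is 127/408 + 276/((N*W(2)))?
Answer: -29681/408 ≈ -72.748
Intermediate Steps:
W(C) = -2/9 (W(C) = -⅑*2 = -2/9)
127/408 + 276/((N*W(2))) = 127/408 + 276/((17*(-2/9))) = 127*(1/408) + 276/(-34/9) = 127/408 + 276*(-9/34) = 127/408 - 1242/17 = -29681/408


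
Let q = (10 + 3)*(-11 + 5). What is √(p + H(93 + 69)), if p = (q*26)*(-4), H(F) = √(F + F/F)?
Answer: √(8112 + √163) ≈ 90.137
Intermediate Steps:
q = -78 (q = 13*(-6) = -78)
H(F) = √(1 + F) (H(F) = √(F + 1) = √(1 + F))
p = 8112 (p = -78*26*(-4) = -2028*(-4) = 8112)
√(p + H(93 + 69)) = √(8112 + √(1 + (93 + 69))) = √(8112 + √(1 + 162)) = √(8112 + √163)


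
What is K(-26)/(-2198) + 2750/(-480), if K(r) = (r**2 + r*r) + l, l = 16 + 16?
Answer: -335441/52752 ≈ -6.3588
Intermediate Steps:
l = 32
K(r) = 32 + 2*r**2 (K(r) = (r**2 + r*r) + 32 = (r**2 + r**2) + 32 = 2*r**2 + 32 = 32 + 2*r**2)
K(-26)/(-2198) + 2750/(-480) = (32 + 2*(-26)**2)/(-2198) + 2750/(-480) = (32 + 2*676)*(-1/2198) + 2750*(-1/480) = (32 + 1352)*(-1/2198) - 275/48 = 1384*(-1/2198) - 275/48 = -692/1099 - 275/48 = -335441/52752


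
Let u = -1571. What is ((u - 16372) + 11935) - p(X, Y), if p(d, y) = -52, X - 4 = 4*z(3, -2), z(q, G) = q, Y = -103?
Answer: -5956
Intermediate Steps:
X = 16 (X = 4 + 4*3 = 4 + 12 = 16)
((u - 16372) + 11935) - p(X, Y) = ((-1571 - 16372) + 11935) - 1*(-52) = (-17943 + 11935) + 52 = -6008 + 52 = -5956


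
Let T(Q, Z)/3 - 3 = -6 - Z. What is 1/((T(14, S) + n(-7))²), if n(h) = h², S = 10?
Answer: 1/100 ≈ 0.010000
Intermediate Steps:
T(Q, Z) = -9 - 3*Z (T(Q, Z) = 9 + 3*(-6 - Z) = 9 + (-18 - 3*Z) = -9 - 3*Z)
1/((T(14, S) + n(-7))²) = 1/(((-9 - 3*10) + (-7)²)²) = 1/(((-9 - 30) + 49)²) = 1/((-39 + 49)²) = 1/(10²) = 1/100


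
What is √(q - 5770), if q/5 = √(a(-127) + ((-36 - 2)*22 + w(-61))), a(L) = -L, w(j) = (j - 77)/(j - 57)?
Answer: √(-20085370 + 295*I*√2463958)/59 ≈ 0.87556 + 75.966*I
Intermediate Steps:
w(j) = (-77 + j)/(-57 + j)
q = 5*I*√2463958/59 (q = 5*√(-1*(-127) + ((-36 - 2)*22 + (-77 - 61)/(-57 - 61))) = 5*√(127 + (-38*22 - 138/(-118))) = 5*√(127 + (-836 - 1/118*(-138))) = 5*√(127 + (-836 + 69/59)) = 5*√(127 - 49255/59) = 5*√(-41762/59) = 5*(I*√2463958/59) = 5*I*√2463958/59 ≈ 133.03*I)
√(q - 5770) = √(5*I*√2463958/59 - 5770) = √(-5770 + 5*I*√2463958/59)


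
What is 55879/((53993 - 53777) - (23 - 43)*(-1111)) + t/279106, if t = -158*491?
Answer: -8651595243/3070724212 ≈ -2.8174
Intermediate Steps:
t = -77578
55879/((53993 - 53777) - (23 - 43)*(-1111)) + t/279106 = 55879/((53993 - 53777) - (23 - 43)*(-1111)) - 77578/279106 = 55879/(216 - (-20)*(-1111)) - 77578*1/279106 = 55879/(216 - 1*22220) - 38789/139553 = 55879/(216 - 22220) - 38789/139553 = 55879/(-22004) - 38789/139553 = 55879*(-1/22004) - 38789/139553 = -55879/22004 - 38789/139553 = -8651595243/3070724212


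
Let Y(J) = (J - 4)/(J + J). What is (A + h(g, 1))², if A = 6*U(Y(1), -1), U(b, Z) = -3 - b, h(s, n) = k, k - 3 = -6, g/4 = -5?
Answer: 144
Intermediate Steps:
g = -20 (g = 4*(-5) = -20)
k = -3 (k = 3 - 6 = -3)
h(s, n) = -3
Y(J) = (-4 + J)/(2*J) (Y(J) = (-4 + J)/((2*J)) = (-4 + J)*(1/(2*J)) = (-4 + J)/(2*J))
A = -9 (A = 6*(-3 - (-4 + 1)/(2*1)) = 6*(-3 - (-3)/2) = 6*(-3 - 1*(-3/2)) = 6*(-3 + 3/2) = 6*(-3/2) = -9)
(A + h(g, 1))² = (-9 - 3)² = (-12)² = 144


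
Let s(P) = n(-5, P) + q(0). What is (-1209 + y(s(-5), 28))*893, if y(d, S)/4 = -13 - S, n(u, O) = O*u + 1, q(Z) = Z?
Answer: -1226089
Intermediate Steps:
n(u, O) = 1 + O*u
s(P) = 1 - 5*P (s(P) = (1 + P*(-5)) + 0 = (1 - 5*P) + 0 = 1 - 5*P)
y(d, S) = -52 - 4*S (y(d, S) = 4*(-13 - S) = -52 - 4*S)
(-1209 + y(s(-5), 28))*893 = (-1209 + (-52 - 4*28))*893 = (-1209 + (-52 - 112))*893 = (-1209 - 164)*893 = -1373*893 = -1226089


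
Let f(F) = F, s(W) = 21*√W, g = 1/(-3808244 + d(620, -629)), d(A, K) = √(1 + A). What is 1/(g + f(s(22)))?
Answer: (-3808244 + 3*√69)/(1 - 79973124*√22 + 63*√1518) ≈ 0.010152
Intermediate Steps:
g = 1/(-3808244 + 3*√69) (g = 1/(-3808244 + √(1 + 620)) = 1/(-3808244 + √621) = 1/(-3808244 + 3*√69) ≈ -2.6259e-7)
1/(g + f(s(22))) = 1/((-3808244/14502722362915 - 3*√69/14502722362915) + 21*√22) = 1/(-3808244/14502722362915 + 21*√22 - 3*√69/14502722362915)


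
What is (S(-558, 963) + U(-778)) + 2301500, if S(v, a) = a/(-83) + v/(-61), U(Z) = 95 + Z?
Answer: 11649024042/5063 ≈ 2.3008e+6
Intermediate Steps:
S(v, a) = -v/61 - a/83 (S(v, a) = a*(-1/83) + v*(-1/61) = -a/83 - v/61 = -v/61 - a/83)
(S(-558, 963) + U(-778)) + 2301500 = ((-1/61*(-558) - 1/83*963) + (95 - 778)) + 2301500 = ((558/61 - 963/83) - 683) + 2301500 = (-12429/5063 - 683) + 2301500 = -3470458/5063 + 2301500 = 11649024042/5063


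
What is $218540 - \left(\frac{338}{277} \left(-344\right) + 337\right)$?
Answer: $\frac{60558503}{277} \approx 2.1862 \cdot 10^{5}$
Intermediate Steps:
$218540 - \left(\frac{338}{277} \left(-344\right) + 337\right) = 218540 - \left(- \frac{116272}{277} + 337\right) = 218540 - - \frac{22923}{277} = 218540 + \frac{22923}{277} = \frac{60558503}{277}$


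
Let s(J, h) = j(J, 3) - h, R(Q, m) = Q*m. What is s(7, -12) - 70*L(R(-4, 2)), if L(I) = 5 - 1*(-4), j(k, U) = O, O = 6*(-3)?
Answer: -636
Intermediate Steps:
O = -18
j(k, U) = -18
L(I) = 9 (L(I) = 5 + 4 = 9)
s(J, h) = -18 - h
s(7, -12) - 70*L(R(-4, 2)) = (-18 - 1*(-12)) - 70*9 = (-18 + 12) - 630 = -6 - 630 = -636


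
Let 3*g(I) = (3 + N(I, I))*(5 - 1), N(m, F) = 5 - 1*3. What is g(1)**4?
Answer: 160000/81 ≈ 1975.3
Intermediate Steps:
N(m, F) = 2 (N(m, F) = 5 - 3 = 2)
g(I) = 20/3 (g(I) = ((3 + 2)*(5 - 1))/3 = (5*4)/3 = (1/3)*20 = 20/3)
g(1)**4 = (20/3)**4 = 160000/81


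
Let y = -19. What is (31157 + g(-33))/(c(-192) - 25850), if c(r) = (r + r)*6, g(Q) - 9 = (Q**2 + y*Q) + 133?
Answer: -33015/28154 ≈ -1.1727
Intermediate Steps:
g(Q) = 142 + Q**2 - 19*Q (g(Q) = 9 + ((Q**2 - 19*Q) + 133) = 9 + (133 + Q**2 - 19*Q) = 142 + Q**2 - 19*Q)
c(r) = 12*r (c(r) = (2*r)*6 = 12*r)
(31157 + g(-33))/(c(-192) - 25850) = (31157 + (142 + (-33)**2 - 19*(-33)))/(12*(-192) - 25850) = (31157 + (142 + 1089 + 627))/(-2304 - 25850) = (31157 + 1858)/(-28154) = 33015*(-1/28154) = -33015/28154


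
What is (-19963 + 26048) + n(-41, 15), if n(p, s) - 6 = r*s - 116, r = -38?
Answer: 5405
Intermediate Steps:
n(p, s) = -110 - 38*s (n(p, s) = 6 + (-38*s - 116) = 6 + (-116 - 38*s) = -110 - 38*s)
(-19963 + 26048) + n(-41, 15) = (-19963 + 26048) + (-110 - 38*15) = 6085 + (-110 - 570) = 6085 - 680 = 5405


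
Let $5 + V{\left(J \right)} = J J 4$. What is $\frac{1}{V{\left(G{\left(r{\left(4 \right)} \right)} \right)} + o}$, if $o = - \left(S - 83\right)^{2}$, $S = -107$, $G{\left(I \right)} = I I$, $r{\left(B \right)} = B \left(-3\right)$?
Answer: $\frac{1}{46839} \approx 2.135 \cdot 10^{-5}$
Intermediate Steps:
$r{\left(B \right)} = - 3 B$
$G{\left(I \right)} = I^{2}$
$V{\left(J \right)} = -5 + 4 J^{2}$ ($V{\left(J \right)} = -5 + J J 4 = -5 + J^{2} \cdot 4 = -5 + 4 J^{2}$)
$o = -36100$ ($o = - \left(-107 - 83\right)^{2} = - \left(-190\right)^{2} = \left(-1\right) 36100 = -36100$)
$\frac{1}{V{\left(G{\left(r{\left(4 \right)} \right)} \right)} + o} = \frac{1}{\left(-5 + 4 \left(\left(\left(-3\right) 4\right)^{2}\right)^{2}\right) - 36100} = \frac{1}{\left(-5 + 4 \left(\left(-12\right)^{2}\right)^{2}\right) - 36100} = \frac{1}{\left(-5 + 4 \cdot 144^{2}\right) - 36100} = \frac{1}{\left(-5 + 4 \cdot 20736\right) - 36100} = \frac{1}{\left(-5 + 82944\right) - 36100} = \frac{1}{82939 - 36100} = \frac{1}{46839}$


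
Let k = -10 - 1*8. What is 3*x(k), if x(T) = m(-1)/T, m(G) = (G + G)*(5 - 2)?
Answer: 1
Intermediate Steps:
k = -18 (k = -10 - 8 = -18)
m(G) = 6*G (m(G) = (2*G)*3 = 6*G)
x(T) = -6/T (x(T) = (6*(-1))/T = -6/T)
3*x(k) = 3*(-6/(-18)) = 3*(-6*(-1/18)) = 3*(⅓) = 1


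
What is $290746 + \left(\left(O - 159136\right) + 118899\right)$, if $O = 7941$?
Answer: $258450$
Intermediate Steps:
$290746 + \left(\left(O - 159136\right) + 118899\right) = 290746 + \left(\left(7941 - 159136\right) + 118899\right) = 290746 + \left(-151195 + 118899\right) = 290746 - 32296 = 258450$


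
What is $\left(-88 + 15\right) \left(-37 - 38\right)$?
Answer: $5475$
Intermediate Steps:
$\left(-88 + 15\right) \left(-37 - 38\right) = \left(-73\right) \left(-75\right) = 5475$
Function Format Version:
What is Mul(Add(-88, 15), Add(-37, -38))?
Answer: 5475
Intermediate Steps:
Mul(Add(-88, 15), Add(-37, -38)) = Mul(-73, -75) = 5475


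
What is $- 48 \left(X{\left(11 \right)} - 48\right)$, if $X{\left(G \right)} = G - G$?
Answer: $2304$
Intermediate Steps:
$X{\left(G \right)} = 0$
$- 48 \left(X{\left(11 \right)} - 48\right) = - 48 \left(0 - 48\right) = \left(-48\right) \left(-48\right) = 2304$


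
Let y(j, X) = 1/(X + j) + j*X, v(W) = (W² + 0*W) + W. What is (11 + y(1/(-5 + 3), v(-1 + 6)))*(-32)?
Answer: 7488/59 ≈ 126.92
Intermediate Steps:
v(W) = W + W² (v(W) = (W² + 0) + W = W² + W = W + W²)
y(j, X) = 1/(X + j) + X*j
(11 + y(1/(-5 + 3), v(-1 + 6)))*(-32) = (11 + (1 + ((-1 + 6)*(1 + (-1 + 6)))*(1/(-5 + 3))² + ((-1 + 6)*(1 + (-1 + 6)))²/(-5 + 3))/((-1 + 6)*(1 + (-1 + 6)) + 1/(-5 + 3)))*(-32) = (11 + (1 + (5*(1 + 5))*(1/(-2))² + (5*(1 + 5))²/(-2))/(5*(1 + 5) + 1/(-2)))*(-32) = (11 + (1 + (5*6)*(-½)² - (5*6)²/2)/(5*6 - ½))*(-32) = (11 + (1 + 30*(¼) - ½*30²)/(30 - ½))*(-32) = (11 + (1 + 15/2 - ½*900)/(59/2))*(-32) = (11 + 2*(1 + 15/2 - 450)/59)*(-32) = (11 + (2/59)*(-883/2))*(-32) = (11 - 883/59)*(-32) = -234/59*(-32) = 7488/59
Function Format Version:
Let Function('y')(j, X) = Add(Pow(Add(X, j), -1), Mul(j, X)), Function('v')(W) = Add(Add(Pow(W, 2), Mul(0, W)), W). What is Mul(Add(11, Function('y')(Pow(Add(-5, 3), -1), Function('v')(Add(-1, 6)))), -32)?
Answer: Rational(7488, 59) ≈ 126.92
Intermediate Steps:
Function('v')(W) = Add(W, Pow(W, 2)) (Function('v')(W) = Add(Add(Pow(W, 2), 0), W) = Add(Pow(W, 2), W) = Add(W, Pow(W, 2)))
Function('y')(j, X) = Add(Pow(Add(X, j), -1), Mul(X, j))
Mul(Add(11, Function('y')(Pow(Add(-5, 3), -1), Function('v')(Add(-1, 6)))), -32) = Mul(Add(11, Mul(Pow(Add(Mul(Add(-1, 6), Add(1, Add(-1, 6))), Pow(Add(-5, 3), -1)), -1), Add(1, Mul(Mul(Add(-1, 6), Add(1, Add(-1, 6))), Pow(Pow(Add(-5, 3), -1), 2)), Mul(Pow(Add(-5, 3), -1), Pow(Mul(Add(-1, 6), Add(1, Add(-1, 6))), 2))))), -32) = Mul(Add(11, Mul(Pow(Add(Mul(5, Add(1, 5)), Pow(-2, -1)), -1), Add(1, Mul(Mul(5, Add(1, 5)), Pow(Pow(-2, -1), 2)), Mul(Pow(-2, -1), Pow(Mul(5, Add(1, 5)), 2))))), -32) = Mul(Add(11, Mul(Pow(Add(Mul(5, 6), Rational(-1, 2)), -1), Add(1, Mul(Mul(5, 6), Pow(Rational(-1, 2), 2)), Mul(Rational(-1, 2), Pow(Mul(5, 6), 2))))), -32) = Mul(Add(11, Mul(Pow(Add(30, Rational(-1, 2)), -1), Add(1, Mul(30, Rational(1, 4)), Mul(Rational(-1, 2), Pow(30, 2))))), -32) = Mul(Add(11, Mul(Pow(Rational(59, 2), -1), Add(1, Rational(15, 2), Mul(Rational(-1, 2), 900)))), -32) = Mul(Add(11, Mul(Rational(2, 59), Add(1, Rational(15, 2), -450))), -32) = Mul(Add(11, Mul(Rational(2, 59), Rational(-883, 2))), -32) = Mul(Add(11, Rational(-883, 59)), -32) = Mul(Rational(-234, 59), -32) = Rational(7488, 59)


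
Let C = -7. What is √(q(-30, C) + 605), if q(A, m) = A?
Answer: 5*√23 ≈ 23.979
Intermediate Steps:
√(q(-30, C) + 605) = √(-30 + 605) = √575 = 5*√23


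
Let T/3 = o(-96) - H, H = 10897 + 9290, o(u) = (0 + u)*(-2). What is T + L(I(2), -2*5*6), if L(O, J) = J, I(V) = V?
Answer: -60045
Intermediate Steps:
o(u) = -2*u (o(u) = u*(-2) = -2*u)
H = 20187
T = -59985 (T = 3*(-2*(-96) - 1*20187) = 3*(192 - 20187) = 3*(-19995) = -59985)
T + L(I(2), -2*5*6) = -59985 - 2*5*6 = -59985 - 10*6 = -59985 - 60 = -60045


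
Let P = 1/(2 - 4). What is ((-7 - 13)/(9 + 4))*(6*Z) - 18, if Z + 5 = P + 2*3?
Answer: -294/13 ≈ -22.615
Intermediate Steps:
P = -½ (P = 1/(-2) = -½ ≈ -0.50000)
Z = ½ (Z = -5 + (-½ + 2*3) = -5 + (-½ + 6) = -5 + 11/2 = ½ ≈ 0.50000)
((-7 - 13)/(9 + 4))*(6*Z) - 18 = ((-7 - 13)/(9 + 4))*(6*(½)) - 18 = -20/13*3 - 18 = -60/13 - 18 = -294/13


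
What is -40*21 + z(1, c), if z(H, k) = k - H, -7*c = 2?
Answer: -5889/7 ≈ -841.29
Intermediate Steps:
c = -2/7 (c = -⅐*2 = -2/7 ≈ -0.28571)
-40*21 + z(1, c) = -40*21 + (-2/7 - 1*1) = -840 + (-2/7 - 1) = -840 - 9/7 = -5889/7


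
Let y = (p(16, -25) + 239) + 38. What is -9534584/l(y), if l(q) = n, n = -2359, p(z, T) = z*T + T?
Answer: 9534584/2359 ≈ 4041.8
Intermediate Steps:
p(z, T) = T + T*z (p(z, T) = T*z + T = T + T*z)
y = -148 (y = (-25*(1 + 16) + 239) + 38 = (-25*17 + 239) + 38 = (-425 + 239) + 38 = -186 + 38 = -148)
l(q) = -2359
-9534584/l(y) = -9534584/(-2359) = -9534584*(-1/2359) = 9534584/2359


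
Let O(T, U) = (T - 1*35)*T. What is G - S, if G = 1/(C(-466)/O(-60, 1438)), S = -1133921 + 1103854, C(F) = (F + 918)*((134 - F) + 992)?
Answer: 5408934457/179896 ≈ 30067.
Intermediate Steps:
O(T, U) = T*(-35 + T) (O(T, U) = (T - 35)*T = (-35 + T)*T = T*(-35 + T))
C(F) = (918 + F)*(1126 - F)
S = -30067
G = 1425/179896 (G = 1/((1033668 - 1*(-466)² + 208*(-466))/((-60*(-35 - 60)))) = 1/((1033668 - 1*217156 - 96928)/((-60*(-95)))) = 1/((1033668 - 217156 - 96928)/5700) = 1/(719584*(1/5700)) = 1/(179896/1425) = 1425/179896 ≈ 0.0079212)
G - S = 1425/179896 - 1*(-30067) = 1425/179896 + 30067 = 5408934457/179896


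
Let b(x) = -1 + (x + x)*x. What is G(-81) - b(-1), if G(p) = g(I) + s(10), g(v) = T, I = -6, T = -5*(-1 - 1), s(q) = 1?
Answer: 10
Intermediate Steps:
T = 10 (T = -5*(-2) = 10)
g(v) = 10
b(x) = -1 + 2*x² (b(x) = -1 + (2*x)*x = -1 + 2*x²)
G(p) = 11 (G(p) = 10 + 1 = 11)
G(-81) - b(-1) = 11 - (-1 + 2*(-1)²) = 11 - (-1 + 2*1) = 11 - (-1 + 2) = 11 - 1*1 = 11 - 1 = 10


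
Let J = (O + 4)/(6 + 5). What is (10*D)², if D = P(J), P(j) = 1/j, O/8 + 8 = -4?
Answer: 3025/2116 ≈ 1.4296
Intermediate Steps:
O = -96 (O = -64 + 8*(-4) = -64 - 32 = -96)
J = -92/11 (J = (-96 + 4)/(6 + 5) = -92/11 ≈ -8.3636)
D = -11/92 (D = 1/(-92/11) = -11/92 ≈ -0.11957)
(10*D)² = (10*(-11/92))² = (-55/46)² = 3025/2116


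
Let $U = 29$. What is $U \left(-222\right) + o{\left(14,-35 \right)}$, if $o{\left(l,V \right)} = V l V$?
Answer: $10712$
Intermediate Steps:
$o{\left(l,V \right)} = l V^{2}$
$U \left(-222\right) + o{\left(14,-35 \right)} = 29 \left(-222\right) + 14 \left(-35\right)^{2} = -6438 + 14 \cdot 1225 = -6438 + 17150 = 10712$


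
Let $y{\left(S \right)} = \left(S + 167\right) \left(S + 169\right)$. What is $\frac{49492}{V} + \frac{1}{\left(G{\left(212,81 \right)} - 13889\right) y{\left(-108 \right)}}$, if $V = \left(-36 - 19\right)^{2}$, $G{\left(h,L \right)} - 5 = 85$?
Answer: $\frac{2457901445667}{150229368025} \approx 16.361$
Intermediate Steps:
$G{\left(h,L \right)} = 90$ ($G{\left(h,L \right)} = 5 + 85 = 90$)
$y{\left(S \right)} = \left(167 + S\right) \left(169 + S\right)$
$V = 3025$ ($V = \left(-55\right)^{2} = 3025$)
$\frac{49492}{V} + \frac{1}{\left(G{\left(212,81 \right)} - 13889\right) y{\left(-108 \right)}} = \frac{49492}{3025} + \frac{1}{\left(90 - 13889\right) \left(28223 + \left(-108\right)^{2} + 336 \left(-108\right)\right)} = 49492 \cdot \frac{1}{3025} + \frac{1}{\left(-13799\right) \left(28223 + 11664 - 36288\right)} = \frac{49492}{3025} - \frac{1}{13799 \cdot 3599} = \frac{49492}{3025} - \frac{1}{49662601} = \frac{2457901445667}{150229368025}$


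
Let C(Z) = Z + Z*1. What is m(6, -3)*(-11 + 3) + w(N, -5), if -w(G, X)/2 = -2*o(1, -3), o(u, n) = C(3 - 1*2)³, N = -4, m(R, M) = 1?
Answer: 24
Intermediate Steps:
C(Z) = 2*Z (C(Z) = Z + Z = 2*Z)
o(u, n) = 8 (o(u, n) = (2*(3 - 1*2))³ = (2*(3 - 2))³ = (2*1)³ = 2³ = 8)
w(G, X) = 32 (w(G, X) = -(-4)*8 = -2*(-16) = 32)
m(6, -3)*(-11 + 3) + w(N, -5) = 1*(-11 + 3) + 32 = 1*(-8) + 32 = -8 + 32 = 24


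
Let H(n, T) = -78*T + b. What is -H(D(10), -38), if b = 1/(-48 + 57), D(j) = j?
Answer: -26677/9 ≈ -2964.1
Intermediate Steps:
b = 1/9 ≈ 0.11111
H(n, T) = 1/9 - 78*T (H(n, T) = -78*T + 1/9 = 1/9 - 78*T)
-H(D(10), -38) = -(1/9 - 78*(-38)) = -(1/9 + 2964) = -1*26677/9 = -26677/9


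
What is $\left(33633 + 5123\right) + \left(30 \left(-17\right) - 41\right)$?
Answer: $38205$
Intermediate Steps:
$\left(33633 + 5123\right) + \left(30 \left(-17\right) - 41\right) = 38756 - 551 = 38205$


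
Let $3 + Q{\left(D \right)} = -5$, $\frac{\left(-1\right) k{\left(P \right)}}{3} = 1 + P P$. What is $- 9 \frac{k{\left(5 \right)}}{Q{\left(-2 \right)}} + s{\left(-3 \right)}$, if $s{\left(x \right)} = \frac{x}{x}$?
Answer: $- \frac{347}{4} \approx -86.75$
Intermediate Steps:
$k{\left(P \right)} = -3 - 3 P^{2}$ ($k{\left(P \right)} = - 3 \left(1 + P P\right) = - 3 \left(1 + P^{2}\right) = -3 - 3 P^{2}$)
$Q{\left(D \right)} = -8$ ($Q{\left(D \right)} = -3 - 5 = -8$)
$s{\left(x \right)} = 1$
$- 9 \frac{k{\left(5 \right)}}{Q{\left(-2 \right)}} + s{\left(-3 \right)} = - 9 \frac{-3 - 3 \cdot 5^{2}}{-8} + 1 = - 9 \left(-3 - 75\right) \left(- \frac{1}{8}\right) + 1 = - 9 \left(\left(-78\right) \left(- \frac{1}{8}\right)\right) + 1 = \left(-9\right) \frac{39}{4} + 1 = - \frac{351}{4} + 1 = - \frac{347}{4}$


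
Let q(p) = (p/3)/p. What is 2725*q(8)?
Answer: 2725/3 ≈ 908.33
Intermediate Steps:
q(p) = ⅓ (q(p) = (p*(⅓))/p = (p/3)/p = ⅓)
2725*q(8) = 2725*(⅓) = 2725/3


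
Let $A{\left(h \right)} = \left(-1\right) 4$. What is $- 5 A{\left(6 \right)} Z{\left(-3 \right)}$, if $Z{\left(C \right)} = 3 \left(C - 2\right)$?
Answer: $-300$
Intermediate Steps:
$A{\left(h \right)} = -4$
$Z{\left(C \right)} = -6 + 3 C$ ($Z{\left(C \right)} = 3 \left(-2 + C\right) = -6 + 3 C$)
$- 5 A{\left(6 \right)} Z{\left(-3 \right)} = \left(-5\right) \left(-4\right) \left(-6 + 3 \left(-3\right)\right) = 20 \left(-6 - 9\right) = 20 \left(-15\right) = -300$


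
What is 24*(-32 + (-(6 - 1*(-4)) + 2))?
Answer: -960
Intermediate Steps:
24*(-32 + (-(6 - 1*(-4)) + 2)) = 24*(-32 + (-(6 + 4) + 2)) = 24*(-32 + (-1*10 + 2)) = 24*(-32 + (-10 + 2)) = 24*(-32 - 8) = 24*(-40) = -960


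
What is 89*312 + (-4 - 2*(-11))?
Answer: 27786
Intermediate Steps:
89*312 + (-4 - 2*(-11)) = 27768 + (-4 + 22) = 27768 + 18 = 27786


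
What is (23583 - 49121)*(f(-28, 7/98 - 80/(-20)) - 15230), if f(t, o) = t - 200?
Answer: 394766404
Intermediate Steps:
f(t, o) = -200 + t
(23583 - 49121)*(f(-28, 7/98 - 80/(-20)) - 15230) = (23583 - 49121)*((-200 - 28) - 15230) = -25538*(-228 - 15230) = -25538*(-15458) = 394766404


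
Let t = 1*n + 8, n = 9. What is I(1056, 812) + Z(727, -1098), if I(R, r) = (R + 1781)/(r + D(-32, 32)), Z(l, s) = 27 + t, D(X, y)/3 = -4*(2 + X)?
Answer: 54405/1172 ≈ 46.421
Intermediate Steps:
D(X, y) = -24 - 12*X (D(X, y) = 3*(-4*(2 + X)) = 3*(-8 - 4*X) = -24 - 12*X)
t = 17 (t = 1*9 + 8 = 9 + 8 = 17)
Z(l, s) = 44 (Z(l, s) = 27 + 17 = 44)
I(R, r) = (1781 + R)/(360 + r) (I(R, r) = (R + 1781)/(r + (-24 - 12*(-32))) = (1781 + R)/(r + (-24 + 384)) = (1781 + R)/(r + 360) = (1781 + R)/(360 + r))
I(1056, 812) + Z(727, -1098) = (1781 + 1056)/(360 + 812) + 44 = 2837/1172 + 44 = 54405/1172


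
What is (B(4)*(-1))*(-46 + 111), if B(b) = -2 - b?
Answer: 390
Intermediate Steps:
(B(4)*(-1))*(-46 + 111) = ((-2 - 1*4)*(-1))*(-46 + 111) = ((-2 - 4)*(-1))*65 = -6*(-1)*65 = 6*65 = 390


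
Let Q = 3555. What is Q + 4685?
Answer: 8240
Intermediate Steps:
Q + 4685 = 3555 + 4685 = 8240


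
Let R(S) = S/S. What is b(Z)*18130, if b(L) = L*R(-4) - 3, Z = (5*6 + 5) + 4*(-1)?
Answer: 507640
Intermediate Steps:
R(S) = 1
Z = 31 (Z = (30 + 5) - 4 = 35 - 4 = 31)
b(L) = -3 + L (b(L) = L*1 - 3 = L - 3 = -3 + L)
b(Z)*18130 = (-3 + 31)*18130 = 28*18130 = 507640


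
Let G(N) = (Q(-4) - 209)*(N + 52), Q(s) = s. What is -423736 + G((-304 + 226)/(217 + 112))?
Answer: -143036534/329 ≈ -4.3476e+5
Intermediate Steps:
G(N) = -11076 - 213*N (G(N) = (-4 - 209)*(N + 52) = -213*(52 + N) = -11076 - 213*N)
-423736 + G((-304 + 226)/(217 + 112)) = -423736 + (-11076 - 213*(-304 + 226)/(217 + 112)) = -423736 + (-11076 - (-16614)/329) = -423736 + (-11076 - 213*(-78/329)) = -423736 + (-11076 + 16614/329) = -423736 - 3627390/329 = -143036534/329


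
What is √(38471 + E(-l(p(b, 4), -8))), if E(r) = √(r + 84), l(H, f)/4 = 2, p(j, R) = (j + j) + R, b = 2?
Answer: √(38471 + 2*√19) ≈ 196.16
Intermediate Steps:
p(j, R) = R + 2*j (p(j, R) = 2*j + R = R + 2*j)
l(H, f) = 8 (l(H, f) = 4*2 = 8)
E(r) = √(84 + r)
√(38471 + E(-l(p(b, 4), -8))) = √(38471 + √(84 - 1*8)) = √(38471 + √(84 - 8)) = √(38471 + √76) = √(38471 + 2*√19)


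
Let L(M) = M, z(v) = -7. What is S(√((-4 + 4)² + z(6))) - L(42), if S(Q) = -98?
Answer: -140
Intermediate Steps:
S(√((-4 + 4)² + z(6))) - L(42) = -98 - 1*42 = -98 - 42 = -140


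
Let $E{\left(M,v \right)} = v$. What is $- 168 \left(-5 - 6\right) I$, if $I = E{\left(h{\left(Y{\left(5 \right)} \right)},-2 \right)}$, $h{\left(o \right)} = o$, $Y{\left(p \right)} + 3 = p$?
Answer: $-3696$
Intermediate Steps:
$Y{\left(p \right)} = -3 + p$
$I = -2$
$- 168 \left(-5 - 6\right) I = - 168 \left(-5 - 6\right) \left(-2\right) = \left(-168\right) \left(-11\right) \left(-2\right) = 1848 \left(-2\right) = -3696$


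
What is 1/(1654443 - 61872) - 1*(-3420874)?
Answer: 5447984727055/1592571 ≈ 3.4209e+6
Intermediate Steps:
1/(1654443 - 61872) - 1*(-3420874) = 1/1592571 + 3420874 = 5447984727055/1592571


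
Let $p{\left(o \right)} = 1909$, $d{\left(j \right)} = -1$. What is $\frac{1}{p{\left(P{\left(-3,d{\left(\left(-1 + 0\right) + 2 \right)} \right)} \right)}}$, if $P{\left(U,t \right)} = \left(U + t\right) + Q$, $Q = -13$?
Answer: $\frac{1}{1909} \approx 0.00052383$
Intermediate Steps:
$P{\left(U,t \right)} = -13 + U + t$ ($P{\left(U,t \right)} = \left(U + t\right) - 13 = -13 + U + t$)
$\frac{1}{p{\left(P{\left(-3,d{\left(\left(-1 + 0\right) + 2 \right)} \right)} \right)}} = \frac{1}{1909}$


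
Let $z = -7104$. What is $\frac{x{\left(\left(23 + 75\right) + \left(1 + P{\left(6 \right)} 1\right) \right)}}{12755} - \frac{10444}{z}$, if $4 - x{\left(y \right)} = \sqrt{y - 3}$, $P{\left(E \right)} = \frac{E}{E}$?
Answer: $\frac{33310409}{22652880} - \frac{\sqrt{97}}{12755} \approx 1.4697$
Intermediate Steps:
$P{\left(E \right)} = 1$
$x{\left(y \right)} = 4 - \sqrt{-3 + y}$ ($x{\left(y \right)} = 4 - \sqrt{y - 3} = 4 - \sqrt{-3 + y}$)
$\frac{x{\left(\left(23 + 75\right) + \left(1 + P{\left(6 \right)} 1\right) \right)}}{12755} - \frac{10444}{z} = \frac{4 - \sqrt{-3 + \left(\left(23 + 75\right) + \left(1 + 1 \cdot 1\right)\right)}}{12755} - \frac{10444}{-7104} = \left(4 - \sqrt{-3 + \left(98 + \left(1 + 1\right)\right)}\right) \frac{1}{12755} - - \frac{2611}{1776} = \left(4 - \sqrt{-3 + \left(98 + 2\right)}\right) \frac{1}{12755} + \frac{2611}{1776} = \left(4 - \sqrt{-3 + 100}\right) \frac{1}{12755} + \frac{2611}{1776} = \left(4 - \sqrt{97}\right) \frac{1}{12755} + \frac{2611}{1776} = \left(\frac{4}{12755} - \frac{\sqrt{97}}{12755}\right) + \frac{2611}{1776} = \frac{33310409}{22652880} - \frac{\sqrt{97}}{12755}$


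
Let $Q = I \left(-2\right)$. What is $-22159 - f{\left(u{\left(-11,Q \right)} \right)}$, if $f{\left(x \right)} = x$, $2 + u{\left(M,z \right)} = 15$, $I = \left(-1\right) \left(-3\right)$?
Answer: $-22172$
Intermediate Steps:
$I = 3$
$Q = -6$ ($Q = 3 \left(-2\right) = -6$)
$u{\left(M,z \right)} = 13$ ($u{\left(M,z \right)} = -2 + 15 = 13$)
$-22159 - f{\left(u{\left(-11,Q \right)} \right)} = -22159 - 13 = -22172$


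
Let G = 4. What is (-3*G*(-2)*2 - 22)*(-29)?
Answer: -754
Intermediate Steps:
(-3*G*(-2)*2 - 22)*(-29) = (-3*4*(-2)*2 - 22)*(-29) = (-(-24)*2 - 22)*(-29) = (-3*(-16) - 22)*(-29) = (48 - 22)*(-29) = 26*(-29) = -754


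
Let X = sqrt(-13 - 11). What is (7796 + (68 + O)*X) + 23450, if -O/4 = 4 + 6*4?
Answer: 31246 - 88*I*sqrt(6) ≈ 31246.0 - 215.56*I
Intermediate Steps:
X = 2*I*sqrt(6) (X = sqrt(-24) = 2*I*sqrt(6) ≈ 4.899*I)
O = -112 (O = -4*(4 + 6*4) = -4*(4 + 24) = -4*28 = -112)
(7796 + (68 + O)*X) + 23450 = (7796 + (68 - 112)*(2*I*sqrt(6))) + 23450 = (7796 - 88*I*sqrt(6)) + 23450 = 31246 - 88*I*sqrt(6)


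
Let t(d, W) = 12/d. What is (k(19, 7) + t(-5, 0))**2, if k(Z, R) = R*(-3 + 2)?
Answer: 2209/25 ≈ 88.360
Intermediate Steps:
k(Z, R) = -R (k(Z, R) = R*(-1) = -R)
(k(19, 7) + t(-5, 0))**2 = (-1*7 + 12/(-5))**2 = (-7 + 12*(-1/5))**2 = (-7 - 12/5)**2 = (-47/5)**2 = 2209/25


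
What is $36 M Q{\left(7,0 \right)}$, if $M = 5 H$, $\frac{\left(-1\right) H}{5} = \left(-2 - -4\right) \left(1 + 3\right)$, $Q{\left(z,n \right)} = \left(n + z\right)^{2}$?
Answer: $-352800$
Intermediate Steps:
$H = -40$ ($H = - 5 \left(-2 - -4\right) \left(1 + 3\right) = - 5 \left(-2 + 4\right) 4 = - 5 \cdot 2 \cdot 4 = \left(-5\right) 8 = -40$)
$M = -200$ ($M = 5 \left(-40\right) = -200$)
$36 M Q{\left(7,0 \right)} = 36 \left(-200\right) \left(0 + 7\right)^{2} = - 7200 \cdot 7^{2} = \left(-7200\right) 49 = -352800$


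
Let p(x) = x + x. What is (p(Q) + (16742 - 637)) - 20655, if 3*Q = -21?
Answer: -4564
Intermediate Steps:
Q = -7 (Q = (⅓)*(-21) = -7)
p(x) = 2*x
(p(Q) + (16742 - 637)) - 20655 = (2*(-7) + (16742 - 637)) - 20655 = (-14 + 16105) - 20655 = 16091 - 20655 = -4564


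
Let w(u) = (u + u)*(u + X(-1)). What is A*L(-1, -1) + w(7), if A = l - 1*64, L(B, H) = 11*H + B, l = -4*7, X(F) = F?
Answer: 1188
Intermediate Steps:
l = -28
L(B, H) = B + 11*H
w(u) = 2*u*(-1 + u) (w(u) = (u + u)*(u - 1) = (2*u)*(-1 + u) = 2*u*(-1 + u))
A = -92 (A = -28 - 1*64 = -28 - 64 = -92)
A*L(-1, -1) + w(7) = -92*(-1 + 11*(-1)) + 2*7*(-1 + 7) = -92*(-1 - 11) + 2*7*6 = -92*(-12) + 84 = 1104 + 84 = 1188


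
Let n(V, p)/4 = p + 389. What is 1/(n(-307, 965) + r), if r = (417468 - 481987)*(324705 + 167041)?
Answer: -1/31726954758 ≈ -3.1519e-11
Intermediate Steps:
r = -31726960174 (r = -64519*491746 = -31726960174)
n(V, p) = 1556 + 4*p (n(V, p) = 4*(p + 389) = 4*(389 + p) = 1556 + 4*p)
1/(n(-307, 965) + r) = 1/((1556 + 4*965) - 31726960174) = 1/((1556 + 3860) - 31726960174) = 1/(5416 - 31726960174) = 1/(-31726954758) = -1/31726954758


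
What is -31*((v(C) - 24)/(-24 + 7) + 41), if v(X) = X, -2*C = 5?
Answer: -44857/34 ≈ -1319.3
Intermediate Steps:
C = -5/2 (C = -½*5 = -5/2 ≈ -2.5000)
-31*((v(C) - 24)/(-24 + 7) + 41) = -31*((-5/2 - 24)/(-24 + 7) + 41) = -31*(-53/2/(-17) + 41) = -31*(-53/2*(-1/17) + 41) = -31*(53/34 + 41) = -31*1447/34 = -44857/34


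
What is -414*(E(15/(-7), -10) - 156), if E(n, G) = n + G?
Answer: 487278/7 ≈ 69611.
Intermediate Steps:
E(n, G) = G + n
-414*(E(15/(-7), -10) - 156) = -414*((-10 + 15/(-7)) - 156) = -414*((-10 + 15*(-⅐)) - 156) = -414*((-10 - 15/7) - 156) = -414*(-85/7 - 156) = -414*(-1177/7) = 487278/7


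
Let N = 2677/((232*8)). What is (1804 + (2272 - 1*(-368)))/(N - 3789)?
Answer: -8248064/7029707 ≈ -1.1733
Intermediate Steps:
N = 2677/1856 ≈ 1.4423
(1804 + (2272 - 1*(-368)))/(N - 3789) = (1804 + (2272 - 1*(-368)))/(2677/1856 - 3789) = (1804 + (2272 + 368))/(-7029707/1856) = (1804 + 2640)*(-1856/7029707) = 4444*(-1856/7029707) = -8248064/7029707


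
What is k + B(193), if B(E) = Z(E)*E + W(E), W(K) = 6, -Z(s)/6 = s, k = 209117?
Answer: -14371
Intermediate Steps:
Z(s) = -6*s
B(E) = 6 - 6*E² (B(E) = (-6*E)*E + 6 = -6*E² + 6 = 6 - 6*E²)
k + B(193) = 209117 + (6 - 6*193²) = 209117 + (6 - 6*37249) = 209117 + (6 - 223494) = 209117 - 223488 = -14371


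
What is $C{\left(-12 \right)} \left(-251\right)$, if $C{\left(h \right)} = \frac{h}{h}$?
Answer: $-251$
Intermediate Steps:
$C{\left(h \right)} = 1$
$C{\left(-12 \right)} \left(-251\right) = 1 \left(-251\right) = -251$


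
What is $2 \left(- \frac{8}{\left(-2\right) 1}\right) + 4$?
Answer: $12$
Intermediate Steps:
$2 \left(- \frac{8}{\left(-2\right) 1}\right) + 4 = 2 \left(- \frac{8}{-2}\right) + 4 = 2 \left(\left(-8\right) \left(- \frac{1}{2}\right)\right) + 4 = 2 \cdot 4 + 4 = 8 + 4 = 12$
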